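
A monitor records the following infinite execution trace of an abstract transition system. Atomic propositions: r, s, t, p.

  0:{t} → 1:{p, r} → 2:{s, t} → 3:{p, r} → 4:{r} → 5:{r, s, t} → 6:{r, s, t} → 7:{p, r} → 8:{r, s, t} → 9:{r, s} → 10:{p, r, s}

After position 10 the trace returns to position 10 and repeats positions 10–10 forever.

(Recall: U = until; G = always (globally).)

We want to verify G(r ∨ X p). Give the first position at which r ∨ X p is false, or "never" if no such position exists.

r ∨ X p holds at every position 0..10, and those are all the positions the trace ever visits, so the invariant G(r ∨ X p) is never violated.

never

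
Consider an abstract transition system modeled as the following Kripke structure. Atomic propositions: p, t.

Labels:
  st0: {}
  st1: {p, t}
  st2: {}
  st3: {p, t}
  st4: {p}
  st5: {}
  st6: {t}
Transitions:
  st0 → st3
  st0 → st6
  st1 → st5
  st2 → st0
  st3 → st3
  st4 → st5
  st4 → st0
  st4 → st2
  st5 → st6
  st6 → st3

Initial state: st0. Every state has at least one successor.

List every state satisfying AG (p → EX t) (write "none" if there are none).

{st0, st2, st3, st5, st6}

States satisfying p → EX t: {st0, st2, st3, st5, st6}.
States satisfying AG (p → EX t): {st0, st2, st3, st5, st6}.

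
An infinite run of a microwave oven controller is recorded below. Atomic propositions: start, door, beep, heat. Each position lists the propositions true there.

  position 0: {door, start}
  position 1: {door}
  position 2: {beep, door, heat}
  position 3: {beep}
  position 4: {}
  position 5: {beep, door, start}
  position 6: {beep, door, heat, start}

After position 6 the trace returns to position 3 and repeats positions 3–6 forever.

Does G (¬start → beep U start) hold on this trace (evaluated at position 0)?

Violated

¬start → beep U start must hold at every position from 0 onward. It fails at position 1, so G (¬start → beep U start) is false.
Positions where ¬start holds: 1, 2, 3, 4.
Check beep U start at each: 1→fails, 2→fails, 3→fails, 4→fails.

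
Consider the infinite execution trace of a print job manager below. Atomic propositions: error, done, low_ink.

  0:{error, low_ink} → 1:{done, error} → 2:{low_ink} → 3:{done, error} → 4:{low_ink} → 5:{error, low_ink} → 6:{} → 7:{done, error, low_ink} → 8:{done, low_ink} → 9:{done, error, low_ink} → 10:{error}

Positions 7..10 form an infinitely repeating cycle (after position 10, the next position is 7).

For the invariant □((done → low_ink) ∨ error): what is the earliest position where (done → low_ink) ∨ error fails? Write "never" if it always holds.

never

(done → low_ink) ∨ error holds at every position 0..10, and those are all the positions the trace ever visits, so the invariant □((done → low_ink) ∨ error) is never violated.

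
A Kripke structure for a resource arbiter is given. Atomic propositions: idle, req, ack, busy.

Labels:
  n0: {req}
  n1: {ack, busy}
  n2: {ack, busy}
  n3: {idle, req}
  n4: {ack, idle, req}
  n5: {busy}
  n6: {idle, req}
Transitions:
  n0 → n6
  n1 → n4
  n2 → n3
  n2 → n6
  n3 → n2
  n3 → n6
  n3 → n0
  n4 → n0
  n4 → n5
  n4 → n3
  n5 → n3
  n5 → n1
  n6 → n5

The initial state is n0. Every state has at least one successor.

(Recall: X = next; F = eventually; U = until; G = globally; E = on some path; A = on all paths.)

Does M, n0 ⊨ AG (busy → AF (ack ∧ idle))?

States satisfying busy → AF (ack ∧ idle): {n0, n1, n3, n4, n6}.
States satisfying AG (busy → AF (ack ∧ idle)): ∅.
n2 is reachable from n0 and violates busy → AF (ack ∧ idle), so AG fails at n0.
n0 ∉ Sat(AG (busy → AF (ack ∧ idle))).

No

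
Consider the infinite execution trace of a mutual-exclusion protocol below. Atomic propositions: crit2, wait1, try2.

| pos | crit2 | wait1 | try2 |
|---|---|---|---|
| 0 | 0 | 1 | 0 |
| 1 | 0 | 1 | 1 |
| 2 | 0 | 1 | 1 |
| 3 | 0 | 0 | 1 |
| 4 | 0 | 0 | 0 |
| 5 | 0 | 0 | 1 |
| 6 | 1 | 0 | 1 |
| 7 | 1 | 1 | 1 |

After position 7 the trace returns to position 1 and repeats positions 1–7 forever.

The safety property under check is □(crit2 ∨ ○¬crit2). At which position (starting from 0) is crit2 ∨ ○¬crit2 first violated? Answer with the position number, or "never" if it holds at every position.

Check crit2 ∨ ○¬crit2 at each position in order: 0 ✓, 1 ✓, 2 ✓, 3 ✓, 4 ✓.
At position 5 the labels are {try2} and the next position 6 has {crit2, try2}, so crit2 ∨ ○¬crit2 is false there. This is the first violation.

5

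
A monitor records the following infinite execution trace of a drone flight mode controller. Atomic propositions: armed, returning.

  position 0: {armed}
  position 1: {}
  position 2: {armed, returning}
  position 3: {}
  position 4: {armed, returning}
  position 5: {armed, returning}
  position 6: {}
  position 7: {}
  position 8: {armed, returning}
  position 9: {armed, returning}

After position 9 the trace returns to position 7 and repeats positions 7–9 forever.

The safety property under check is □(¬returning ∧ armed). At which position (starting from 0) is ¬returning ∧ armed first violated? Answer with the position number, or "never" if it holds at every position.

1

Check ¬returning ∧ armed at each position in order: 0 ✓.
At position 1 the labels are {}, so ¬returning ∧ armed is false there. This is the first violation.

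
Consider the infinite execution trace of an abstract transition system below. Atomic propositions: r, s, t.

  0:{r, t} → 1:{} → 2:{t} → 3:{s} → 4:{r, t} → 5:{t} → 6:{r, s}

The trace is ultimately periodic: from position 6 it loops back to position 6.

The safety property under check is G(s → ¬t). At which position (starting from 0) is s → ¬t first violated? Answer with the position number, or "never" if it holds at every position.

s → ¬t holds at every position 0..6, and those are all the positions the trace ever visits, so the invariant G(s → ¬t) is never violated.

never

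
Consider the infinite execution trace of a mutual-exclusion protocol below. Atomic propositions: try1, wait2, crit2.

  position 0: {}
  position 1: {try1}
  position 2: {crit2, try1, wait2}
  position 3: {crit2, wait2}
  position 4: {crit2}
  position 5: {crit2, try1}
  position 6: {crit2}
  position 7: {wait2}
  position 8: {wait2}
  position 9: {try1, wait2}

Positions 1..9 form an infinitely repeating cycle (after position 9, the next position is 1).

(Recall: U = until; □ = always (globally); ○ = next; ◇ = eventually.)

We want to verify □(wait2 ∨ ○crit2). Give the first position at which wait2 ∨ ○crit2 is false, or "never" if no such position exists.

0

At position 0 the labels are {} and the next position 1 has {try1}, so wait2 ∨ ○crit2 is false there. This is the first violation.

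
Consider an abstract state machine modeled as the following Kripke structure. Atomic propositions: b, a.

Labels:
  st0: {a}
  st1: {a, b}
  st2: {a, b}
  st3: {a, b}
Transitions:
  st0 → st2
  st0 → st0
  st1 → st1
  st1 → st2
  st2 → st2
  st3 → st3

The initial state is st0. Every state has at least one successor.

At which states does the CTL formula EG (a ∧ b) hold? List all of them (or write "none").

{st1, st2, st3}

States satisfying a ∧ b: {st1, st2, st3}.
States satisfying EG (a ∧ b): {st1, st2, st3}.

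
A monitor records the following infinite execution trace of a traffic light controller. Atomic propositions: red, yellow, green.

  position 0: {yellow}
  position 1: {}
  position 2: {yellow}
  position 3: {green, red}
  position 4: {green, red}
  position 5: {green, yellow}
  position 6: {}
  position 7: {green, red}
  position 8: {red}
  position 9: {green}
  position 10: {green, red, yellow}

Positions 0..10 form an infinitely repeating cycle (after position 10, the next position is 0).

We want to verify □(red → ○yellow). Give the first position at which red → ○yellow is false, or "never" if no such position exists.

Check red → ○yellow at each position in order: 0 ✓, 1 ✓, 2 ✓.
At position 3 the labels are {green, red} and the next position 4 has {green, red}, so red → ○yellow is false there. This is the first violation.

3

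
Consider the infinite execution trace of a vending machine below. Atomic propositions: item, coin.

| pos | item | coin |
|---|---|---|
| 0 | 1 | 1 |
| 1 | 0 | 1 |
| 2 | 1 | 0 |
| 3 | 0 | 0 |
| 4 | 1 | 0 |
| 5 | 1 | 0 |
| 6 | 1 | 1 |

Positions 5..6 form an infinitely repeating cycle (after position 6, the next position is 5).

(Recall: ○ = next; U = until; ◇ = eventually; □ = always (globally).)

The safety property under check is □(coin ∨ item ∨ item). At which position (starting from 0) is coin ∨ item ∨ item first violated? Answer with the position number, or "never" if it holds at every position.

Check coin ∨ item ∨ item at each position in order: 0 ✓, 1 ✓, 2 ✓.
At position 3 the labels are {}, so coin ∨ item ∨ item is false there. This is the first violation.

3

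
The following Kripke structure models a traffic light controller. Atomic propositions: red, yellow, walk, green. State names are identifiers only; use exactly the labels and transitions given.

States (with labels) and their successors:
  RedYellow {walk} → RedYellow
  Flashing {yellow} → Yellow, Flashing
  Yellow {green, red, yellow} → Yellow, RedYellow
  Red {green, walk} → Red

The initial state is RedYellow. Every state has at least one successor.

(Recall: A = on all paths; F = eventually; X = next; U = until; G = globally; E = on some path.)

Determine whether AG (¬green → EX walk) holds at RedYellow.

Holds

States satisfying ¬green → EX walk: {RedYellow, Yellow, Red}.
States satisfying AG (¬green → EX walk): {RedYellow, Yellow, Red}.
Every state reachable from RedYellow satisfies ¬green → EX walk.
RedYellow ∈ Sat(AG (¬green → EX walk)).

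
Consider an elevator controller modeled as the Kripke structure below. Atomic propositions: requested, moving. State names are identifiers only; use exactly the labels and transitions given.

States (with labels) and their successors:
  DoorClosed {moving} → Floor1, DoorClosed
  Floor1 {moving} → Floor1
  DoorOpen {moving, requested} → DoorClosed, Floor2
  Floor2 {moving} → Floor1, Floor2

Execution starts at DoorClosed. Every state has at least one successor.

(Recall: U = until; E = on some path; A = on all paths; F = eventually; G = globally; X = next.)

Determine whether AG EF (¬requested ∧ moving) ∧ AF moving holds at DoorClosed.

Yes

States satisfying EF (¬requested ∧ moving): {DoorClosed, Floor1, DoorOpen, Floor2}.
States satisfying AG EF (¬requested ∧ moving): {DoorClosed, Floor1, DoorOpen, Floor2}.
States satisfying moving: {DoorClosed, Floor1, DoorOpen, Floor2}.
States satisfying AF moving: {DoorClosed, Floor1, DoorOpen, Floor2}.
States satisfying AG EF (¬requested ∧ moving) ∧ AF moving: {DoorClosed, Floor1, DoorOpen, Floor2}.
DoorClosed ∈ Sat(AG EF (¬requested ∧ moving) ∧ AF moving).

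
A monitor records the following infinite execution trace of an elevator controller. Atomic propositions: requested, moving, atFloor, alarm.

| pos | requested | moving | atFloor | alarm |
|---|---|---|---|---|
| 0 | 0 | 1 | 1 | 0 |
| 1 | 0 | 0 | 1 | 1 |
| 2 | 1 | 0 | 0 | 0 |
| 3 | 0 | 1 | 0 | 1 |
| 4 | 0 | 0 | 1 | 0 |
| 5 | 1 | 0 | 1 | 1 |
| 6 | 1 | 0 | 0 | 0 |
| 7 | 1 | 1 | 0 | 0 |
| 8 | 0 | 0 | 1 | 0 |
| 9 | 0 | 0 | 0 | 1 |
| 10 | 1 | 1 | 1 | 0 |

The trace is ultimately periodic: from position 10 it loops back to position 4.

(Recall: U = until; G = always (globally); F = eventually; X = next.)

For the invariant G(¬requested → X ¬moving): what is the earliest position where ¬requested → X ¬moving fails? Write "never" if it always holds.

Check ¬requested → X ¬moving at each position in order: 0 ✓, 1 ✓, 2 ✓, 3 ✓, 4 ✓, 5 ✓, 6 ✓, 7 ✓, 8 ✓.
At position 9 the labels are {alarm} and the next position 10 has {atFloor, moving, requested}, so ¬requested → X ¬moving is false there. This is the first violation.

9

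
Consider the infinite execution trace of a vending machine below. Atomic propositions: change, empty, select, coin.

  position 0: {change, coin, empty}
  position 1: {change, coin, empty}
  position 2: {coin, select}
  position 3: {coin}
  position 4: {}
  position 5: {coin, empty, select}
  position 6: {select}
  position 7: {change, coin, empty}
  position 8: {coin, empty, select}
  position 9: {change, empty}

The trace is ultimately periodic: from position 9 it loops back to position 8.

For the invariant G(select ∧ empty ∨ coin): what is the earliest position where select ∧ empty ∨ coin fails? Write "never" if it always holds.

Check select ∧ empty ∨ coin at each position in order: 0 ✓, 1 ✓, 2 ✓, 3 ✓.
At position 4 the labels are {}, so select ∧ empty ∨ coin is false there. This is the first violation.

4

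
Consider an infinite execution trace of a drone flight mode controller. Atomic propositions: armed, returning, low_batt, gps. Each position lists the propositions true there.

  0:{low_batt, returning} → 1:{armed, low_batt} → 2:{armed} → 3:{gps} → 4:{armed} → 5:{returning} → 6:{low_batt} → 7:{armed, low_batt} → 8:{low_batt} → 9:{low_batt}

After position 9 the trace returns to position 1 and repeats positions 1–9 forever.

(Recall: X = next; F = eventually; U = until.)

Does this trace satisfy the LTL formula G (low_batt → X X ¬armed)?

Does not hold

low_batt → X X ¬armed must hold at every position from 0 onward. It fails at position 0, so G (low_batt → X X ¬armed) is false.
Positions where low_batt holds: 0, 1, 6, 7, 8, 9.
Check X X ¬armed at each: 0→fails, 1→ok, 6→ok, 7→ok, 8→fails, 9→fails.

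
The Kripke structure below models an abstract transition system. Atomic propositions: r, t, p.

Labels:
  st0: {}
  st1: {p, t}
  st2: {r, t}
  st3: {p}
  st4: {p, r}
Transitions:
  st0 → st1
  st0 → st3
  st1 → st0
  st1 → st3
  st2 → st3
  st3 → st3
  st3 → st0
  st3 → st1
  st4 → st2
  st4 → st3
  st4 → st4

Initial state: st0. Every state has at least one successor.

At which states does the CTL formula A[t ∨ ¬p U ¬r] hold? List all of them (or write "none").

States satisfying t ∨ ¬p: {st0, st1, st2}.
States satisfying ¬r: {st0, st1, st3}.
States satisfying A[t ∨ ¬p U ¬r]: {st0, st1, st2, st3}.

{st0, st1, st2, st3}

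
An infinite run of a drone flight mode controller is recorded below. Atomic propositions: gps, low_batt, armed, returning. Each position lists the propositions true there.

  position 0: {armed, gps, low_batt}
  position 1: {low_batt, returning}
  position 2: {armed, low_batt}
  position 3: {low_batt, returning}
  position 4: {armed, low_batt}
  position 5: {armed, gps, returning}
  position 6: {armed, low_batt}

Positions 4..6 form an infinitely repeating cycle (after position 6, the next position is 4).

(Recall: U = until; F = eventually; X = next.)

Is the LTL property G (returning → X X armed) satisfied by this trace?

returning → X X armed must hold at every position from 0 onward. It fails at position 1, so G (returning → X X armed) is false.
Positions where returning holds: 1, 3, 5.
Check X X armed at each: 1→fails, 3→ok, 5→ok.

No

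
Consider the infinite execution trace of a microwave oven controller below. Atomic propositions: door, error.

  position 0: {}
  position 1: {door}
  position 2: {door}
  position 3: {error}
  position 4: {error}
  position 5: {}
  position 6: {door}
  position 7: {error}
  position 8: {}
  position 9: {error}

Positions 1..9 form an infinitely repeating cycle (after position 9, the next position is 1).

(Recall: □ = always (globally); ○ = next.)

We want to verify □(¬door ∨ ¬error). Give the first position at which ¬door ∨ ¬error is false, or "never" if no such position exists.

never

¬door ∨ ¬error holds at every position 0..9, and those are all the positions the trace ever visits, so the invariant □(¬door ∨ ¬error) is never violated.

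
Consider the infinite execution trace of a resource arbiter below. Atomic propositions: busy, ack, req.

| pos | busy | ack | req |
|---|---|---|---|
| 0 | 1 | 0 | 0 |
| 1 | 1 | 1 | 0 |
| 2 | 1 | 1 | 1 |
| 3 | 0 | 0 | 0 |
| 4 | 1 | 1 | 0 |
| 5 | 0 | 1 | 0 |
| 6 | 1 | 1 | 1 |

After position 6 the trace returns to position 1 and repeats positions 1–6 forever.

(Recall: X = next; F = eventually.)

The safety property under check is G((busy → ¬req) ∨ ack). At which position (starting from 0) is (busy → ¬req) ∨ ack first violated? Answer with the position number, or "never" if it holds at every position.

never

(busy → ¬req) ∨ ack holds at every position 0..6, and those are all the positions the trace ever visits, so the invariant G((busy → ¬req) ∨ ack) is never violated.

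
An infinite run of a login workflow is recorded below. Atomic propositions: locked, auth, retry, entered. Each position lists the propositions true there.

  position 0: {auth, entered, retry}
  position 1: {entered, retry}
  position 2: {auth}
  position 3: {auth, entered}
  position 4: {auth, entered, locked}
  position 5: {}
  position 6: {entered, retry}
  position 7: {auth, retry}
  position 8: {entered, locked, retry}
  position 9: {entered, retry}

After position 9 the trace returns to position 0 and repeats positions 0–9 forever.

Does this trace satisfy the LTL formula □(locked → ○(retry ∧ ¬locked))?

locked → ○(retry ∧ ¬locked) must hold at every position from 0 onward. It fails at position 4, so □(locked → ○(retry ∧ ¬locked)) is false.
Positions where locked holds: 4, 8.
Check ○(retry ∧ ¬locked) at each: 4→fails, 8→ok.

No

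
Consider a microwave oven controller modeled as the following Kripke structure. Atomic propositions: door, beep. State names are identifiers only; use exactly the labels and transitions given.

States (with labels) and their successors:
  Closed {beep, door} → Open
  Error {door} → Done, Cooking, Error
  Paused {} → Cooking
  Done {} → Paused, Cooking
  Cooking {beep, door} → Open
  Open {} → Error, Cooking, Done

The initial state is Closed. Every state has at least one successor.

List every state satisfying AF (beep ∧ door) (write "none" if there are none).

{Closed, Paused, Done, Cooking}

States satisfying beep ∧ door: {Closed, Cooking}.
States satisfying AF (beep ∧ door): {Closed, Paused, Done, Cooking}.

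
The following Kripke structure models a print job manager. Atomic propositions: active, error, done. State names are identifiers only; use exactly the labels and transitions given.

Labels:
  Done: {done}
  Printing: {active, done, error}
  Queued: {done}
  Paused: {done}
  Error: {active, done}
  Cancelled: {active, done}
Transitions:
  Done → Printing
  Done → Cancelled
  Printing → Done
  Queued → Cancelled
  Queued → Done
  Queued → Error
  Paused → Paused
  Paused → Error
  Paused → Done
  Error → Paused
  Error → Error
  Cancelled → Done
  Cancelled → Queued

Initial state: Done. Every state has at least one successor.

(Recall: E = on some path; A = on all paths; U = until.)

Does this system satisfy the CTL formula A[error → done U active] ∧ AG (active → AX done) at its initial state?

Holds

States satisfying error → done: {Done, Printing, Queued, Paused, Error, Cancelled}.
States satisfying active: {Printing, Error, Cancelled}.
States satisfying A[error → done U active]: {Done, Printing, Queued, Error, Cancelled}.
States satisfying active → AX done: {Done, Printing, Queued, Paused, Error, Cancelled}.
States satisfying AG (active → AX done): {Done, Printing, Queued, Paused, Error, Cancelled}.
States satisfying A[error → done U active] ∧ AG (active → AX done): {Done, Printing, Queued, Error, Cancelled}.
Done ∈ Sat(A[error → done U active] ∧ AG (active → AX done)).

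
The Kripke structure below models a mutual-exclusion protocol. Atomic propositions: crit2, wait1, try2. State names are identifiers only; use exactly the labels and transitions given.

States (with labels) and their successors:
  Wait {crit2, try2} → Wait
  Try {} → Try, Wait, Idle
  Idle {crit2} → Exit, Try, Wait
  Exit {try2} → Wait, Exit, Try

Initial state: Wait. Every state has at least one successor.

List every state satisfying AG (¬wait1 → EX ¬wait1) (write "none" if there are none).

States satisfying ¬wait1 → EX ¬wait1: {Wait, Try, Idle, Exit}.
States satisfying AG (¬wait1 → EX ¬wait1): {Wait, Try, Idle, Exit}.

{Wait, Try, Idle, Exit}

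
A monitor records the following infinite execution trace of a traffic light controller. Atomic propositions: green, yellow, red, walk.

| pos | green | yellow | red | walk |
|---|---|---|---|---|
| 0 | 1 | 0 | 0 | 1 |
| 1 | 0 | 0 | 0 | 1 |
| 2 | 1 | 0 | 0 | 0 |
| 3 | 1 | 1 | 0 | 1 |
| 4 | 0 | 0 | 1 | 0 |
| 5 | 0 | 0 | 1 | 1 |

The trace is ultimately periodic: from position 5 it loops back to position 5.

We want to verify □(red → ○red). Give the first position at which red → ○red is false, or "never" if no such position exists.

never

red → ○red holds at every position 0..5, and those are all the positions the trace ever visits, so the invariant □(red → ○red) is never violated.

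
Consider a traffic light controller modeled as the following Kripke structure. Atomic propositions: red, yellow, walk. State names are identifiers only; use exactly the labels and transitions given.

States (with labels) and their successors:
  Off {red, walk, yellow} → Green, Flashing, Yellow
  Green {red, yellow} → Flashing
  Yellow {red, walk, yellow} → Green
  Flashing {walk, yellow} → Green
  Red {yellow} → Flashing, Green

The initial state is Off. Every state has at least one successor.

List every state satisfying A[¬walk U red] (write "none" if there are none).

{Off, Green, Yellow}

States satisfying ¬walk: {Green, Red}.
States satisfying red: {Off, Green, Yellow}.
States satisfying A[¬walk U red]: {Off, Green, Yellow}.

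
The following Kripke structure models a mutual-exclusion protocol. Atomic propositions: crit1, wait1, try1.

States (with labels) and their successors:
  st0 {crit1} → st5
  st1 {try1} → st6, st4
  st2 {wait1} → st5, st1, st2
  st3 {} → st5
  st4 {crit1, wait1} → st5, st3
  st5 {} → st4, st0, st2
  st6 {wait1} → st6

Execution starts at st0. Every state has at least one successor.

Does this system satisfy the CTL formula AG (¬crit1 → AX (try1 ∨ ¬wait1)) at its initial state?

No

States satisfying ¬crit1 → AX (try1 ∨ ¬wait1): {st0, st3, st4}.
States satisfying AG (¬crit1 → AX (try1 ∨ ¬wait1)): ∅.
st1 is reachable from st0 and violates ¬crit1 → AX (try1 ∨ ¬wait1), so AG fails at st0.
st0 ∉ Sat(AG (¬crit1 → AX (try1 ∨ ¬wait1))).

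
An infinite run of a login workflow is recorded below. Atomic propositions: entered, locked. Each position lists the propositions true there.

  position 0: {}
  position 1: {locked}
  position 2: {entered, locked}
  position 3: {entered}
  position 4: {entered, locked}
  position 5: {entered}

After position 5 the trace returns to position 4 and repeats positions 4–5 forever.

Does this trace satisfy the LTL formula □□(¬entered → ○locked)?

Satisfied

□(¬entered → ○locked) holds at every position 0..5, and those are all positions ever visited, so □□(¬entered → ○locked) holds.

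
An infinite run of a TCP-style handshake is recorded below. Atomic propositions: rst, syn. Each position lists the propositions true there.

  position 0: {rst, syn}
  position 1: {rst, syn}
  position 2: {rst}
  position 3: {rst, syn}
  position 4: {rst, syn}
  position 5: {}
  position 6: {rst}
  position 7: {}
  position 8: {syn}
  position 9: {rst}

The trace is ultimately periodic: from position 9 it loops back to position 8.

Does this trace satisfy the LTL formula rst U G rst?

Violated

Walking from position 0: at position 5, G rst has not yet held and rst fails, so rst U G rst is false.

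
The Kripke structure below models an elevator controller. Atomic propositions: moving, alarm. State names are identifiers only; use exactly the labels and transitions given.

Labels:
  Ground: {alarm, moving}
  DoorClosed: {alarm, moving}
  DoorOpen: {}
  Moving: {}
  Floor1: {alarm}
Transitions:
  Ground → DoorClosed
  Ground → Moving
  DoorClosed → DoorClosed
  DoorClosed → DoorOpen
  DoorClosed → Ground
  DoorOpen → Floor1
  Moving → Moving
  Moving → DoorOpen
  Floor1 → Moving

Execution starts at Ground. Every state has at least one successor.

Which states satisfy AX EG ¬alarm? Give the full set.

{Floor1}

States satisfying EG ¬alarm: {Moving}.
States satisfying AX EG ¬alarm: {Floor1}.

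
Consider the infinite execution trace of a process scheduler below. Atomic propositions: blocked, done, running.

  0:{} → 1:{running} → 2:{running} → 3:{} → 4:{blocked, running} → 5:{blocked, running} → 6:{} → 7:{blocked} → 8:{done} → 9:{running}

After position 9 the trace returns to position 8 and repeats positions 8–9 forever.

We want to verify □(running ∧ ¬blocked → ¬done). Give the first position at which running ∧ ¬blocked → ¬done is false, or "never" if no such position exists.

running ∧ ¬blocked → ¬done holds at every position 0..9, and those are all the positions the trace ever visits, so the invariant □(running ∧ ¬blocked → ¬done) is never violated.

never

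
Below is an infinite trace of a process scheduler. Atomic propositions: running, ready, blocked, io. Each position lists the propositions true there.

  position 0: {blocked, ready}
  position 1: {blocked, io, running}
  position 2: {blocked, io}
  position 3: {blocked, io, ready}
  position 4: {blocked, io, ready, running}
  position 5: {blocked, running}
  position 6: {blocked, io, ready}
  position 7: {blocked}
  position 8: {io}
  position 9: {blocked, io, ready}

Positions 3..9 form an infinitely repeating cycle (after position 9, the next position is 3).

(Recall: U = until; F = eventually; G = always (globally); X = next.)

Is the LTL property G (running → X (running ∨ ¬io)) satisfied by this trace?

running → X (running ∨ ¬io) must hold at every position from 0 onward. It fails at position 1, so G (running → X (running ∨ ¬io)) is false.
Positions where running holds: 1, 4, 5.
Check X (running ∨ ¬io) at each: 1→fails, 4→ok, 5→fails.

Does not hold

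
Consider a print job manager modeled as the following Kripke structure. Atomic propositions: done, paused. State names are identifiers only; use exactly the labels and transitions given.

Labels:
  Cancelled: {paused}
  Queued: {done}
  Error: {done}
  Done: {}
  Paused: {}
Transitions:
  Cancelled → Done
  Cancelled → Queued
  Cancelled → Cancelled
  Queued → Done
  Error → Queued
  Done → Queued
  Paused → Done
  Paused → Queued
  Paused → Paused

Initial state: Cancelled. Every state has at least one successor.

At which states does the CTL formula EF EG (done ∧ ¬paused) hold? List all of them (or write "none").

States satisfying EG (done ∧ ¬paused): ∅.
States satisfying EF EG (done ∧ ¬paused): ∅.

none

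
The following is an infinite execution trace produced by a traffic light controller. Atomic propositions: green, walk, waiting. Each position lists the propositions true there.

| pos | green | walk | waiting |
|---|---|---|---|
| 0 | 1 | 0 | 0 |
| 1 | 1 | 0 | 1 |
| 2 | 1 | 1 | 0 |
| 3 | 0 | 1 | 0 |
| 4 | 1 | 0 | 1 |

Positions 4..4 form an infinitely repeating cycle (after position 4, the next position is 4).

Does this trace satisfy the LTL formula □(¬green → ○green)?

Yes

¬green → ○green holds at every position 0..4, and those are all positions ever visited, so □(¬green → ○green) holds.
Positions where ¬green holds: 3.
Check ○green at each: 3→ok.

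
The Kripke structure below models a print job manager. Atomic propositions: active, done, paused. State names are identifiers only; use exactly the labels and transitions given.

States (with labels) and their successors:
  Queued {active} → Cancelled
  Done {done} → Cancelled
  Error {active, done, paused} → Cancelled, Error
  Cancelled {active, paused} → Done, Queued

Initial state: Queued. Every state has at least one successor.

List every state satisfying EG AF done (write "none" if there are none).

{Error}

States satisfying AF done: {Done, Error}.
States satisfying EG AF done: {Error}.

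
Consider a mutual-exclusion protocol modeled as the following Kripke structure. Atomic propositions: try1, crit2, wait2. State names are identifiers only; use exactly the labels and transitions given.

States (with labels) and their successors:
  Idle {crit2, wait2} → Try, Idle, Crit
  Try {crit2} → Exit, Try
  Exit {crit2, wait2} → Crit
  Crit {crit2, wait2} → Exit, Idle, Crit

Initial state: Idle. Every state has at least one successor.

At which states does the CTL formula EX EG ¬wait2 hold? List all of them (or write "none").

{Idle, Try}

States satisfying EG ¬wait2: {Try}.
States satisfying EX EG ¬wait2: {Idle, Try}.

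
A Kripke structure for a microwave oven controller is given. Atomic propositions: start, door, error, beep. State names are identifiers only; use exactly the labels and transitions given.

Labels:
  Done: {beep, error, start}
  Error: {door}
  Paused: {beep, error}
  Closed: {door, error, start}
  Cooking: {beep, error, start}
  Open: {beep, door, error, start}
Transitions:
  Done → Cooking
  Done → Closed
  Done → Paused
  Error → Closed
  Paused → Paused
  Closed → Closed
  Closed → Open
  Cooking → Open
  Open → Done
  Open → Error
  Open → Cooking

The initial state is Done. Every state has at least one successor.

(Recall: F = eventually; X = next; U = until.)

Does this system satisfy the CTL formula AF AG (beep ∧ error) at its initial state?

No

States satisfying AG (beep ∧ error): {Paused}.
States satisfying AF AG (beep ∧ error): {Paused}.
There is a path from Done along which AG (beep ∧ error) never holds.
Done ∉ Sat(AF AG (beep ∧ error)).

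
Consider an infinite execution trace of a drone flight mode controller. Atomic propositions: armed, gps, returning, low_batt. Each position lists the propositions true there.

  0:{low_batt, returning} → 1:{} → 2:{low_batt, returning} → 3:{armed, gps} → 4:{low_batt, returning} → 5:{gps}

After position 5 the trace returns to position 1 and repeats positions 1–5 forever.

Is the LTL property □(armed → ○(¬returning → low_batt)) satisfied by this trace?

armed → ○(¬returning → low_batt) holds at every position 0..5, and those are all positions ever visited, so □(armed → ○(¬returning → low_batt)) holds.
Positions where armed holds: 3.
Check ○(¬returning → low_batt) at each: 3→ok.

Holds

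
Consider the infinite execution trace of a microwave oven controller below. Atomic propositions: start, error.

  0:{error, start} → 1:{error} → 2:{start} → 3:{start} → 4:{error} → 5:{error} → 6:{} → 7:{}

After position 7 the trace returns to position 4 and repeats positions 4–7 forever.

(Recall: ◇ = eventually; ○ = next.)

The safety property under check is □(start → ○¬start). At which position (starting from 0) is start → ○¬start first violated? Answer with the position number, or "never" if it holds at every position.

2

Check start → ○¬start at each position in order: 0 ✓, 1 ✓.
At position 2 the labels are {start} and the next position 3 has {start}, so start → ○¬start is false there. This is the first violation.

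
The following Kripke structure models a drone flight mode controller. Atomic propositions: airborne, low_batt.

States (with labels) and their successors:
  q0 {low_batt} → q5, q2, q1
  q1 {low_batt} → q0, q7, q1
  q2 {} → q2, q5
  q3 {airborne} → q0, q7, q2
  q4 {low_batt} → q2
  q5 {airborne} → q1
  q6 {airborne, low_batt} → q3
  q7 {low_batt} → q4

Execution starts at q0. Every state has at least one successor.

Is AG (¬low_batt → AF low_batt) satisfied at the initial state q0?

States satisfying ¬low_batt → AF low_batt: {q0, q1, q4, q5, q6, q7}.
States satisfying AG (¬low_batt → AF low_batt): ∅.
q2 is reachable from q0 and violates ¬low_batt → AF low_batt, so AG fails at q0.
q0 ∉ Sat(AG (¬low_batt → AF low_batt)).

Violated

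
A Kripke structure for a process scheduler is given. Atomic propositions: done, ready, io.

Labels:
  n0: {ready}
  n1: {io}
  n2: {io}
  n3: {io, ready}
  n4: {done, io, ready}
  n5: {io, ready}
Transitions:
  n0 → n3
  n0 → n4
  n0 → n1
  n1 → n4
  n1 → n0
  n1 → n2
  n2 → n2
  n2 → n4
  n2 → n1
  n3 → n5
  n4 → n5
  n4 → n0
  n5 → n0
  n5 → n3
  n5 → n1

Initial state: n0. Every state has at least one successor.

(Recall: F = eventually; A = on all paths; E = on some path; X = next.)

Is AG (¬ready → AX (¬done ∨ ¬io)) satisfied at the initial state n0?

States satisfying ¬ready → AX (¬done ∨ ¬io): {n0, n3, n4, n5}.
States satisfying AG (¬ready → AX (¬done ∨ ¬io)): ∅.
n1 is reachable from n0 and violates ¬ready → AX (¬done ∨ ¬io), so AG fails at n0.
n0 ∉ Sat(AG (¬ready → AX (¬done ∨ ¬io))).

Violated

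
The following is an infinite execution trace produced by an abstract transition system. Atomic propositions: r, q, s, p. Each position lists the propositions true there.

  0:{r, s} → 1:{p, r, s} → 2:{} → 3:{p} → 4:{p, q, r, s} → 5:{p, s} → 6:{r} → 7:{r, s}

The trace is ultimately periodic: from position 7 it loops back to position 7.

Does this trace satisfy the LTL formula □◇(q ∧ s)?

No

◇(q ∧ s) must hold at every position from 0 onward. It fails at position 5, so □◇(q ∧ s) is false.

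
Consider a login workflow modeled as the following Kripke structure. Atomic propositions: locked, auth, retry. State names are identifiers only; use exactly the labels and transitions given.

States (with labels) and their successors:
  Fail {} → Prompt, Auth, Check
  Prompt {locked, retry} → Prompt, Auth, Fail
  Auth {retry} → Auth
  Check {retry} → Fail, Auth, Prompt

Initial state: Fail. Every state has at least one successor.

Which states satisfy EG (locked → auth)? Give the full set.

States satisfying locked → auth: {Fail, Auth, Check}.
States satisfying EG (locked → auth): {Fail, Auth, Check}.

{Fail, Auth, Check}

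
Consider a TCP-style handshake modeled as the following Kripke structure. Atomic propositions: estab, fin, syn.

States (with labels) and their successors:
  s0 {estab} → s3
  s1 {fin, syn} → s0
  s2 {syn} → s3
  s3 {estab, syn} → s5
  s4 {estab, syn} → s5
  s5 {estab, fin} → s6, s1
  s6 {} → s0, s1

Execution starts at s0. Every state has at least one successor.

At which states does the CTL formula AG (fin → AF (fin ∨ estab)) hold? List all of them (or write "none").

{s0, s1, s2, s3, s4, s5, s6}

States satisfying fin → AF (fin ∨ estab): {s0, s1, s2, s3, s4, s5, s6}.
States satisfying AG (fin → AF (fin ∨ estab)): {s0, s1, s2, s3, s4, s5, s6}.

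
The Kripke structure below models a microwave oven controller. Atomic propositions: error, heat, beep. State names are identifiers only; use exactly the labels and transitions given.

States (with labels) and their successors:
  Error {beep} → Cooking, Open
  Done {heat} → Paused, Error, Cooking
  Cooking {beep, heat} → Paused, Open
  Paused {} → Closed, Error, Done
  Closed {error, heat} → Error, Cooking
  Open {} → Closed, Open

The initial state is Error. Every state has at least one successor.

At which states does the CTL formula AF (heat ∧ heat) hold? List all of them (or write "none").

{Done, Cooking, Closed}

States satisfying heat ∧ heat: {Done, Cooking, Closed}.
States satisfying AF (heat ∧ heat): {Done, Cooking, Closed}.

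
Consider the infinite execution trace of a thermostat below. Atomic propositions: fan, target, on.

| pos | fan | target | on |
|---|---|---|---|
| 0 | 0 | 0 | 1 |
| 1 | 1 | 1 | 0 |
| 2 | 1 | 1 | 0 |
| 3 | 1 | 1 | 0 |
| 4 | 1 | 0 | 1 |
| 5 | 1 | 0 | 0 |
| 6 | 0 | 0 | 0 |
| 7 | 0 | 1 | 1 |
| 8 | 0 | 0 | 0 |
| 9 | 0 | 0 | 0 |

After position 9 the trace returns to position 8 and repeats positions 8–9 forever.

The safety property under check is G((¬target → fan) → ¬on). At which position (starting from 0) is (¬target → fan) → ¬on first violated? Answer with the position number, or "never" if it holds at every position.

4

Check (¬target → fan) → ¬on at each position in order: 0 ✓, 1 ✓, 2 ✓, 3 ✓.
At position 4 the labels are {fan, on}, so (¬target → fan) → ¬on is false there. This is the first violation.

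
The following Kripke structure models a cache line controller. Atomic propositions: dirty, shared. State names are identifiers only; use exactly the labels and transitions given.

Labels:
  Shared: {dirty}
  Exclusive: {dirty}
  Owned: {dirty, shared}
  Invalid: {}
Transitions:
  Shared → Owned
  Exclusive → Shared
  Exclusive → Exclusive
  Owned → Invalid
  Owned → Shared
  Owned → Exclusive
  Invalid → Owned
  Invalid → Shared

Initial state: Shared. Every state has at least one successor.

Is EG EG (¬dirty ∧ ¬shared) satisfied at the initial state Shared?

Does not hold

States satisfying EG (¬dirty ∧ ¬shared): ∅.
States satisfying EG EG (¬dirty ∧ ¬shared): ∅.
No suitable path/successor from Shared witnesses the formula.
Shared ∉ Sat(EG EG (¬dirty ∧ ¬shared)).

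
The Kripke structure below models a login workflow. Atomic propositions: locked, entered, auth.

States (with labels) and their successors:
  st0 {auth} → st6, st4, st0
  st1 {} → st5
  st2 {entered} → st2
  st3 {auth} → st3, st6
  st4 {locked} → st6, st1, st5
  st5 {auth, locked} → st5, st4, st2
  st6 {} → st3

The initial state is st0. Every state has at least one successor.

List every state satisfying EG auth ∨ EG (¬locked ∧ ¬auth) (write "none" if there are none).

States satisfying auth: {st0, st3, st5}.
States satisfying EG auth: {st0, st3, st5}.
States satisfying ¬locked ∧ ¬auth: {st1, st2, st6}.
States satisfying EG (¬locked ∧ ¬auth): {st2}.
States satisfying EG auth ∨ EG (¬locked ∧ ¬auth): {st0, st2, st3, st5}.

{st0, st2, st3, st5}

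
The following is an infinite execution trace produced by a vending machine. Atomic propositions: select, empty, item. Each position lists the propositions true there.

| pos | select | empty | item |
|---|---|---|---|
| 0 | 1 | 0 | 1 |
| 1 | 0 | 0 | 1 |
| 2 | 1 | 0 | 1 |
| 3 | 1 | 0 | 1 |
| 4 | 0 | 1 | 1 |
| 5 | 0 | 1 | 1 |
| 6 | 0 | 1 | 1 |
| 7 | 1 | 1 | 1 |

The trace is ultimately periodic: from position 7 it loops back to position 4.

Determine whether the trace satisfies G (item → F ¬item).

Does not hold

item → F ¬item must hold at every position from 0 onward. It fails at position 0, so G (item → F ¬item) is false.
Positions where item holds: 0, 1, 2, 3, 4, 5, 6, 7.
Check F ¬item at each: 0→fails, 1→fails, 2→fails, 3→fails, 4→fails, 5→fails, 6→fails, 7→fails.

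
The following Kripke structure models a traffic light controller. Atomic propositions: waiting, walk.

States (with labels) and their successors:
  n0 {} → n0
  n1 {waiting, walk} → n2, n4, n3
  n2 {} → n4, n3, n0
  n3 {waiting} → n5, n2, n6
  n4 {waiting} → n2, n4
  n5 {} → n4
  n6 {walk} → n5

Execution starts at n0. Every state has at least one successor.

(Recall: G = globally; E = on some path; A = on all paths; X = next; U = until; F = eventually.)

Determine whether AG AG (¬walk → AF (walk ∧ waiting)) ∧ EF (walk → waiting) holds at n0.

States satisfying AG (¬walk → AF (walk ∧ waiting)): ∅.
States satisfying AG AG (¬walk → AF (walk ∧ waiting)): ∅.
States satisfying walk → waiting: {n0, n1, n2, n3, n4, n5}.
States satisfying EF (walk → waiting): {n0, n1, n2, n3, n4, n5, n6}.
States satisfying AG AG (¬walk → AF (walk ∧ waiting)) ∧ EF (walk → waiting): ∅.
n0 ∉ Sat(AG AG (¬walk → AF (walk ∧ waiting)) ∧ EF (walk → waiting)).

No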